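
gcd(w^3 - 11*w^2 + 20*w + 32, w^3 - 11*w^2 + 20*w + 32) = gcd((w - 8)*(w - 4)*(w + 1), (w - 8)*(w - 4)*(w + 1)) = w^3 - 11*w^2 + 20*w + 32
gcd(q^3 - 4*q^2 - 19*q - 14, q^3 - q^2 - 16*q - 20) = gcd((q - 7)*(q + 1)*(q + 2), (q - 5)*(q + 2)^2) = q + 2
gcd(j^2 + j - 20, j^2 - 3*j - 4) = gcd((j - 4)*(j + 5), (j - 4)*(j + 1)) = j - 4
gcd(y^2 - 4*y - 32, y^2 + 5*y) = 1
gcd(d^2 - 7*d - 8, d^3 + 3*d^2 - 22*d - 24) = d + 1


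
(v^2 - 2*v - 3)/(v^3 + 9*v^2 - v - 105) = (v + 1)/(v^2 + 12*v + 35)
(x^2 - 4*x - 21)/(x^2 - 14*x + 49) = (x + 3)/(x - 7)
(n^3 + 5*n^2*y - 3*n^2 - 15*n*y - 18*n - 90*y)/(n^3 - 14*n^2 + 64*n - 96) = (n^2 + 5*n*y + 3*n + 15*y)/(n^2 - 8*n + 16)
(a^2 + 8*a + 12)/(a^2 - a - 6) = (a + 6)/(a - 3)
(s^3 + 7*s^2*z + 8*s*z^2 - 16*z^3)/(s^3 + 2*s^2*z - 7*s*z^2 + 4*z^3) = (-s - 4*z)/(-s + z)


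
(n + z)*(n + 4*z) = n^2 + 5*n*z + 4*z^2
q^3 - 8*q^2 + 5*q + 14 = (q - 7)*(q - 2)*(q + 1)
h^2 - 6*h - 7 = (h - 7)*(h + 1)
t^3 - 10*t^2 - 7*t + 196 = (t - 7)^2*(t + 4)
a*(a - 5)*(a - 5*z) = a^3 - 5*a^2*z - 5*a^2 + 25*a*z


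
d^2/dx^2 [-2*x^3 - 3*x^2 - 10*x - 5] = -12*x - 6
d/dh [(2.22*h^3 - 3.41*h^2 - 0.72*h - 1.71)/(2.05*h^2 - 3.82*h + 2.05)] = (4.551*h^4 - 16.9608*h^3 + 28.1552*h^2 - 6.97*h - 8.0082)/(4.2025*h^4 - 15.662*h^3 + 22.9974*h^2 - 15.662*h + 4.2025)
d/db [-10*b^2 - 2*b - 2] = -20*b - 2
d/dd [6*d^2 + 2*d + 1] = 12*d + 2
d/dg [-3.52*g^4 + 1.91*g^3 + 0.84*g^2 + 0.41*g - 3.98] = -14.08*g^3 + 5.73*g^2 + 1.68*g + 0.41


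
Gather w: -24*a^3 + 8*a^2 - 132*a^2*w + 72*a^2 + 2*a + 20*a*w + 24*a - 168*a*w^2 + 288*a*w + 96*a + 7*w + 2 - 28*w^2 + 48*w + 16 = -24*a^3 + 80*a^2 + 122*a + w^2*(-168*a - 28) + w*(-132*a^2 + 308*a + 55) + 18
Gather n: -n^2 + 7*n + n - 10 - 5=-n^2 + 8*n - 15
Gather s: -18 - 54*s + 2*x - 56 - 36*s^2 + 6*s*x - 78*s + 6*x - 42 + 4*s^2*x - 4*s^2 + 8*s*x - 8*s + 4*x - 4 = s^2*(4*x - 40) + s*(14*x - 140) + 12*x - 120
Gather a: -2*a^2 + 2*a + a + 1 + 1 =-2*a^2 + 3*a + 2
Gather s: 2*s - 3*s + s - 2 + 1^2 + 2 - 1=0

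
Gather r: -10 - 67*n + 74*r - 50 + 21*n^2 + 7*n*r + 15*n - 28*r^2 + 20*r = 21*n^2 - 52*n - 28*r^2 + r*(7*n + 94) - 60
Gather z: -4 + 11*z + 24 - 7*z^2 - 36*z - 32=-7*z^2 - 25*z - 12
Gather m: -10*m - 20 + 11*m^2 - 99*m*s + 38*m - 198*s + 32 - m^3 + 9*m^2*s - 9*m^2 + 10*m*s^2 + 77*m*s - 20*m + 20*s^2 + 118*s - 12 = -m^3 + m^2*(9*s + 2) + m*(10*s^2 - 22*s + 8) + 20*s^2 - 80*s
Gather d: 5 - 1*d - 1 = 4 - d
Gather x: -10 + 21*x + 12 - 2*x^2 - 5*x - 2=-2*x^2 + 16*x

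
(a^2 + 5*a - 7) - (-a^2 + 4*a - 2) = 2*a^2 + a - 5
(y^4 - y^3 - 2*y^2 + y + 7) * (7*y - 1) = 7*y^5 - 8*y^4 - 13*y^3 + 9*y^2 + 48*y - 7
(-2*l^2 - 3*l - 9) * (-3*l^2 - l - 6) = 6*l^4 + 11*l^3 + 42*l^2 + 27*l + 54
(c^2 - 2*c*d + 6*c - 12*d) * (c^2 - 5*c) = c^4 - 2*c^3*d + c^3 - 2*c^2*d - 30*c^2 + 60*c*d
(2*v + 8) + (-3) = 2*v + 5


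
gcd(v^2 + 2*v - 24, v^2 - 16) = v - 4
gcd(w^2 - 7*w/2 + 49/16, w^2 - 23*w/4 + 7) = w - 7/4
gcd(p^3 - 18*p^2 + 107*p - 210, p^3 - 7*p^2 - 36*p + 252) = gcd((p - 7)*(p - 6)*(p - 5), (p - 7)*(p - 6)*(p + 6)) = p^2 - 13*p + 42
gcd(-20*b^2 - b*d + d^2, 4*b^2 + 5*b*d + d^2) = 4*b + d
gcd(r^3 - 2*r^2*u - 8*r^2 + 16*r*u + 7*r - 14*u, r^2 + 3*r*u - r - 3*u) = r - 1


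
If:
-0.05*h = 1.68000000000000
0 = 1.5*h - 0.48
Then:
No Solution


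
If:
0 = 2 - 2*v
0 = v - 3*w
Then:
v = 1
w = 1/3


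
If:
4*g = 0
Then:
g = 0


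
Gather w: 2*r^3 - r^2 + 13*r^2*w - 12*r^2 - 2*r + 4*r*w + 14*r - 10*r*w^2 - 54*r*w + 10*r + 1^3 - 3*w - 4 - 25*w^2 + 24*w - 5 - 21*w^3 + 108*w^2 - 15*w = 2*r^3 - 13*r^2 + 22*r - 21*w^3 + w^2*(83 - 10*r) + w*(13*r^2 - 50*r + 6) - 8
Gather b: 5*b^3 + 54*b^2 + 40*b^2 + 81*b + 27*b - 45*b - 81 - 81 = 5*b^3 + 94*b^2 + 63*b - 162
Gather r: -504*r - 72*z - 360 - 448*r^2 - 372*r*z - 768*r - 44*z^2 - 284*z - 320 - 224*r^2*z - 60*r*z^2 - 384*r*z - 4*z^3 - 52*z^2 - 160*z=r^2*(-224*z - 448) + r*(-60*z^2 - 756*z - 1272) - 4*z^3 - 96*z^2 - 516*z - 680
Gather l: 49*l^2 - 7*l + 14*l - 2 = 49*l^2 + 7*l - 2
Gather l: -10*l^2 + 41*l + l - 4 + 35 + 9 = -10*l^2 + 42*l + 40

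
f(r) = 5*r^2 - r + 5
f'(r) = 10*r - 1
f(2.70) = 38.75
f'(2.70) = 26.00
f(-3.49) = 69.39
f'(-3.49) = -35.90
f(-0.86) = 9.56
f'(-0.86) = -9.60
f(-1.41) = 16.35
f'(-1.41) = -15.10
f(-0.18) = 5.34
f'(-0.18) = -2.80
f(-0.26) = 5.60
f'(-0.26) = -3.60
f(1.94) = 21.88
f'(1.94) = 18.40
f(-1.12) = 12.39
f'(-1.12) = -12.20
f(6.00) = 179.00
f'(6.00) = 59.00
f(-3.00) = 53.00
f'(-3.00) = -31.00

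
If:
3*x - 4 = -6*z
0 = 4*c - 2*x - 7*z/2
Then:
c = 2/3 - z/8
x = 4/3 - 2*z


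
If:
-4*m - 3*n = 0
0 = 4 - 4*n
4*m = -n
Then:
No Solution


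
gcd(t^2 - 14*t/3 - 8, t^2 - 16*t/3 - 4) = t - 6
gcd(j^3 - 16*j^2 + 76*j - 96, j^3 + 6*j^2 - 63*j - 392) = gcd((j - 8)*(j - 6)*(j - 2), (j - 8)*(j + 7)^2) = j - 8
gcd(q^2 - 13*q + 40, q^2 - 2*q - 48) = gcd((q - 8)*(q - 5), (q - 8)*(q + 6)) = q - 8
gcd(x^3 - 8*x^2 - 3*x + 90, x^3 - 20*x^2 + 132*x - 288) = x - 6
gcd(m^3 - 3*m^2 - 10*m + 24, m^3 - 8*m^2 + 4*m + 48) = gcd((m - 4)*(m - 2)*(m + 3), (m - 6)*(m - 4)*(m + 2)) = m - 4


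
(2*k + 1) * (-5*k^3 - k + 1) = -10*k^4 - 5*k^3 - 2*k^2 + k + 1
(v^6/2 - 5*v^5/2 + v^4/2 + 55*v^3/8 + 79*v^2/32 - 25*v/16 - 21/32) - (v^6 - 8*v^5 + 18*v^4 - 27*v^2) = -v^6/2 + 11*v^5/2 - 35*v^4/2 + 55*v^3/8 + 943*v^2/32 - 25*v/16 - 21/32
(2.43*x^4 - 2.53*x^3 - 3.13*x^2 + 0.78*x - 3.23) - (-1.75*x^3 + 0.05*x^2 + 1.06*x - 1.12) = 2.43*x^4 - 0.78*x^3 - 3.18*x^2 - 0.28*x - 2.11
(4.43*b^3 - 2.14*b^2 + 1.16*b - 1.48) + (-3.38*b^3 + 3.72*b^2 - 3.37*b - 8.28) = 1.05*b^3 + 1.58*b^2 - 2.21*b - 9.76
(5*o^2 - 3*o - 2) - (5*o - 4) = 5*o^2 - 8*o + 2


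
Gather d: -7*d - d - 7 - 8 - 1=-8*d - 16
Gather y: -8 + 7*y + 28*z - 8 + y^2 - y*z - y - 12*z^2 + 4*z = y^2 + y*(6 - z) - 12*z^2 + 32*z - 16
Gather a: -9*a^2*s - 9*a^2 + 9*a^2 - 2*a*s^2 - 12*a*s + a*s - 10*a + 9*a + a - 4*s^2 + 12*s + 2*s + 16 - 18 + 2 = -9*a^2*s + a*(-2*s^2 - 11*s) - 4*s^2 + 14*s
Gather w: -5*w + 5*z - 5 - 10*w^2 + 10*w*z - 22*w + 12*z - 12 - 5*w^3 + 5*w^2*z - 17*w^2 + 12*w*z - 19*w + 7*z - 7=-5*w^3 + w^2*(5*z - 27) + w*(22*z - 46) + 24*z - 24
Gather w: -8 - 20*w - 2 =-20*w - 10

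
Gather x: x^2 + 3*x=x^2 + 3*x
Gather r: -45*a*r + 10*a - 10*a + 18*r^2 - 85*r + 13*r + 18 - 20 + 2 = 18*r^2 + r*(-45*a - 72)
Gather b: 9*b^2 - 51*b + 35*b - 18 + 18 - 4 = 9*b^2 - 16*b - 4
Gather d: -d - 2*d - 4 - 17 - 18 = -3*d - 39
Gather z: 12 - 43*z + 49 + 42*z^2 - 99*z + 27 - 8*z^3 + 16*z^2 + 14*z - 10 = -8*z^3 + 58*z^2 - 128*z + 78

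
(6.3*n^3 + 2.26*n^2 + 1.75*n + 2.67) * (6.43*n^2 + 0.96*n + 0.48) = 40.509*n^5 + 20.5798*n^4 + 16.4461*n^3 + 19.9329*n^2 + 3.4032*n + 1.2816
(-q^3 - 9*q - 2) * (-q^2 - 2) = q^5 + 11*q^3 + 2*q^2 + 18*q + 4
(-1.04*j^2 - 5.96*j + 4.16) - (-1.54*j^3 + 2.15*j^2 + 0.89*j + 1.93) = 1.54*j^3 - 3.19*j^2 - 6.85*j + 2.23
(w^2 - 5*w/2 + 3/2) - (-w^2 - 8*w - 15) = 2*w^2 + 11*w/2 + 33/2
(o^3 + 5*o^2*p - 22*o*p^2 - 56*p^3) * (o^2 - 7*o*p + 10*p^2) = o^5 - 2*o^4*p - 47*o^3*p^2 + 148*o^2*p^3 + 172*o*p^4 - 560*p^5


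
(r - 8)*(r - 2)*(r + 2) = r^3 - 8*r^2 - 4*r + 32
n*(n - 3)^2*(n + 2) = n^4 - 4*n^3 - 3*n^2 + 18*n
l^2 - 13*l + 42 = (l - 7)*(l - 6)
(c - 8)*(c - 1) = c^2 - 9*c + 8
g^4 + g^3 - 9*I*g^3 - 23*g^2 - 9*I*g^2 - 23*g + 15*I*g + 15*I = (g + 1)*(g - 5*I)*(g - 3*I)*(g - I)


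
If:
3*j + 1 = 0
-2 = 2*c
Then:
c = -1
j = -1/3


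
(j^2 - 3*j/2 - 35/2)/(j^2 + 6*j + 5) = (2*j^2 - 3*j - 35)/(2*(j^2 + 6*j + 5))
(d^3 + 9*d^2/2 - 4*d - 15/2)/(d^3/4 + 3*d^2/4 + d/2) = 2*(2*d^2 + 7*d - 15)/(d*(d + 2))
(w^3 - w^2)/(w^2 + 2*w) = w*(w - 1)/(w + 2)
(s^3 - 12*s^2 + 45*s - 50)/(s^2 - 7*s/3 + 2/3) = 3*(s^2 - 10*s + 25)/(3*s - 1)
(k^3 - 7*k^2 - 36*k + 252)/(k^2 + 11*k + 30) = (k^2 - 13*k + 42)/(k + 5)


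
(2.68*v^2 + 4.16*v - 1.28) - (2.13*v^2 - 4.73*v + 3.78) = 0.55*v^2 + 8.89*v - 5.06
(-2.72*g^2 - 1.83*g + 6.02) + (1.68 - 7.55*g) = -2.72*g^2 - 9.38*g + 7.7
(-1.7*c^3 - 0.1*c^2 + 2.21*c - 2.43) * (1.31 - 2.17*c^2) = 3.689*c^5 + 0.217*c^4 - 7.0227*c^3 + 5.1421*c^2 + 2.8951*c - 3.1833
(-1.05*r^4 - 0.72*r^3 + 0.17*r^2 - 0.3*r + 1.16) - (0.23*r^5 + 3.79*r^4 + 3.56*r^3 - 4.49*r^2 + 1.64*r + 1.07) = -0.23*r^5 - 4.84*r^4 - 4.28*r^3 + 4.66*r^2 - 1.94*r + 0.0899999999999999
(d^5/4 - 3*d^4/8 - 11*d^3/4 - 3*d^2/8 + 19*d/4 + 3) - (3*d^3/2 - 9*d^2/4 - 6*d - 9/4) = d^5/4 - 3*d^4/8 - 17*d^3/4 + 15*d^2/8 + 43*d/4 + 21/4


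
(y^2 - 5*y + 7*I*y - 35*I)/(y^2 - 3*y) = (y^2 + y*(-5 + 7*I) - 35*I)/(y*(y - 3))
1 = 1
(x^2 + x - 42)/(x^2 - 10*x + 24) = (x + 7)/(x - 4)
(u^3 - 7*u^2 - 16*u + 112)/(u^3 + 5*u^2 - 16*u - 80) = (u - 7)/(u + 5)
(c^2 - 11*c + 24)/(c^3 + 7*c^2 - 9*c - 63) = (c - 8)/(c^2 + 10*c + 21)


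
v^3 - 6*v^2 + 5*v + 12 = (v - 4)*(v - 3)*(v + 1)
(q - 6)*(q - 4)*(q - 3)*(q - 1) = q^4 - 14*q^3 + 67*q^2 - 126*q + 72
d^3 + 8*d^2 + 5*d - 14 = (d - 1)*(d + 2)*(d + 7)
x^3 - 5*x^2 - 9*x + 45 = (x - 5)*(x - 3)*(x + 3)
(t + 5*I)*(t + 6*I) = t^2 + 11*I*t - 30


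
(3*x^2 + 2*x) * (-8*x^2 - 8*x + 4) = -24*x^4 - 40*x^3 - 4*x^2 + 8*x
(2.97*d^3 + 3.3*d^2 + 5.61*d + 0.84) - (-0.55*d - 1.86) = 2.97*d^3 + 3.3*d^2 + 6.16*d + 2.7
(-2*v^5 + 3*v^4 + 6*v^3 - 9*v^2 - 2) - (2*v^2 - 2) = -2*v^5 + 3*v^4 + 6*v^3 - 11*v^2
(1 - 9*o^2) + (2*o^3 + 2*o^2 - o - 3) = 2*o^3 - 7*o^2 - o - 2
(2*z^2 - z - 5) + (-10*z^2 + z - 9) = -8*z^2 - 14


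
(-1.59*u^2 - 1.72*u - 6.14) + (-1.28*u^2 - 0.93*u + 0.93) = -2.87*u^2 - 2.65*u - 5.21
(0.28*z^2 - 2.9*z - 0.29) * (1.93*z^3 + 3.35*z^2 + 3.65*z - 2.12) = 0.5404*z^5 - 4.659*z^4 - 9.2527*z^3 - 12.1501*z^2 + 5.0895*z + 0.6148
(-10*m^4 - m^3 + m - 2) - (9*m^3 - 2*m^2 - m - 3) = -10*m^4 - 10*m^3 + 2*m^2 + 2*m + 1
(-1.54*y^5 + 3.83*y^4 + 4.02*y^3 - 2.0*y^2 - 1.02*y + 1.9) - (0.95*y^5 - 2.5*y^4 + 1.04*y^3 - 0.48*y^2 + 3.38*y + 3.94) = -2.49*y^5 + 6.33*y^4 + 2.98*y^3 - 1.52*y^2 - 4.4*y - 2.04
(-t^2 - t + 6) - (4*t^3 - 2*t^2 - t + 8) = -4*t^3 + t^2 - 2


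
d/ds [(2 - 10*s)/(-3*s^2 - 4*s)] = 2*(-15*s^2 + 6*s + 4)/(s^2*(9*s^2 + 24*s + 16))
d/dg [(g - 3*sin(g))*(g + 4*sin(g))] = g*cos(g) + 2*g + sin(g) - 12*sin(2*g)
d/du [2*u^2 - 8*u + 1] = 4*u - 8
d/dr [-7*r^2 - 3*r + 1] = -14*r - 3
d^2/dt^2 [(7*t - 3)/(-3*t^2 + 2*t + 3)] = 2*(4*(3*t - 1)^2*(7*t - 3) + (63*t - 23)*(-3*t^2 + 2*t + 3))/(-3*t^2 + 2*t + 3)^3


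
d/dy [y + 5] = 1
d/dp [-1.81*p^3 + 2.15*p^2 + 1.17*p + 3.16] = -5.43*p^2 + 4.3*p + 1.17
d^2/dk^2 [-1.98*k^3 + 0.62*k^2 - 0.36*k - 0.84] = 1.24 - 11.88*k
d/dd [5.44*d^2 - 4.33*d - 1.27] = 10.88*d - 4.33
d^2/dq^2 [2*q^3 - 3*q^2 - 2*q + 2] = 12*q - 6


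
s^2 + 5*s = s*(s + 5)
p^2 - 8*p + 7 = (p - 7)*(p - 1)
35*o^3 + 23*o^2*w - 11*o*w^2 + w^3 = (-7*o + w)*(-5*o + w)*(o + w)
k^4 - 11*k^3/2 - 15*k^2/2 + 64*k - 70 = (k - 5)*(k - 2)^2*(k + 7/2)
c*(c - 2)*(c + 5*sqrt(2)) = c^3 - 2*c^2 + 5*sqrt(2)*c^2 - 10*sqrt(2)*c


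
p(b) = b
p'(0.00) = 1.00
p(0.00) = 0.00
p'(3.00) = 1.00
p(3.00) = 3.00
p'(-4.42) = 1.00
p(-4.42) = -4.42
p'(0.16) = 1.00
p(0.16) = 0.16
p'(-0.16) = 1.00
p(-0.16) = -0.16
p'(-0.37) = 1.00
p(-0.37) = -0.37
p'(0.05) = 1.00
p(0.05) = 0.05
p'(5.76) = 1.00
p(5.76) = 5.76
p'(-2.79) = 1.00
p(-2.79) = -2.79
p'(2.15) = 1.00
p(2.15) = 2.15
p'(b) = 1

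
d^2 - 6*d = d*(d - 6)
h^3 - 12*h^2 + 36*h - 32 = (h - 8)*(h - 2)^2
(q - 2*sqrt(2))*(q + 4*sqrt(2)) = q^2 + 2*sqrt(2)*q - 16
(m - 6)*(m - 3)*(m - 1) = m^3 - 10*m^2 + 27*m - 18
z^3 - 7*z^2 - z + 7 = (z - 7)*(z - 1)*(z + 1)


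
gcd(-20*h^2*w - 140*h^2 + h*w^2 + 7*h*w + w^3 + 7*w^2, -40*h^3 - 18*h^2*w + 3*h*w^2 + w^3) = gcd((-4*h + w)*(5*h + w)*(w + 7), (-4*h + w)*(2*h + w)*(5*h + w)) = -20*h^2 + h*w + w^2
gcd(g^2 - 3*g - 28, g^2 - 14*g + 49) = g - 7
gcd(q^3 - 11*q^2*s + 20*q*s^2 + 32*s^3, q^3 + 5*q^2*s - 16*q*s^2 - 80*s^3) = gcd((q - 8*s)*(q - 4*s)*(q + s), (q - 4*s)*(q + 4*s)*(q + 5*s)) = q - 4*s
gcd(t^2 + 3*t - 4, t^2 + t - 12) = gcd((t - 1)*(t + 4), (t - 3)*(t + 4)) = t + 4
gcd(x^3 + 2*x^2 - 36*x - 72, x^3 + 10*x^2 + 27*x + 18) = x + 6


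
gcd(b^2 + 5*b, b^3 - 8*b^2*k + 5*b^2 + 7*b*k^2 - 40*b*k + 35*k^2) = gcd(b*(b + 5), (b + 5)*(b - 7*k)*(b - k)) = b + 5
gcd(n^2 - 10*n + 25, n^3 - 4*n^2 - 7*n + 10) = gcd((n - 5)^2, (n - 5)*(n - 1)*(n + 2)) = n - 5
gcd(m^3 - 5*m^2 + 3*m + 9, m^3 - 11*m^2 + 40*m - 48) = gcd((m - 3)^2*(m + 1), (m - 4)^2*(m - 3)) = m - 3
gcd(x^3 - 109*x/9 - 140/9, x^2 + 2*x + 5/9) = x + 5/3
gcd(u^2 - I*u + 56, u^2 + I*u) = 1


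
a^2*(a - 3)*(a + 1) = a^4 - 2*a^3 - 3*a^2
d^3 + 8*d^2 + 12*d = d*(d + 2)*(d + 6)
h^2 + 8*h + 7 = (h + 1)*(h + 7)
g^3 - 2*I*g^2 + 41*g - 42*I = (g - 7*I)*(g - I)*(g + 6*I)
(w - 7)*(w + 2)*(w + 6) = w^3 + w^2 - 44*w - 84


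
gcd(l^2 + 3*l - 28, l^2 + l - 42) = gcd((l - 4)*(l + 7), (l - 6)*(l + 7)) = l + 7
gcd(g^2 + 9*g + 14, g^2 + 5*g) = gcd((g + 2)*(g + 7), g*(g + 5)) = 1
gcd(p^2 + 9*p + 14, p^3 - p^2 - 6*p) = p + 2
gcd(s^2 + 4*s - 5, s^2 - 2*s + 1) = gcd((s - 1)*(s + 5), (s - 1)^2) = s - 1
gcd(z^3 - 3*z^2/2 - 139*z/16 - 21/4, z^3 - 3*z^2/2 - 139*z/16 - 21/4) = z^3 - 3*z^2/2 - 139*z/16 - 21/4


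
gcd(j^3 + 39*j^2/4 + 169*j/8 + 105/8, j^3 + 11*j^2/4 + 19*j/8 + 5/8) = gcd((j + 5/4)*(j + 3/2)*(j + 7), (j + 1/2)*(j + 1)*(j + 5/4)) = j + 5/4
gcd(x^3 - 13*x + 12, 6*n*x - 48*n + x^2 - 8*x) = 1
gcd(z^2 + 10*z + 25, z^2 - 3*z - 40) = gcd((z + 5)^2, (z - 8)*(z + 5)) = z + 5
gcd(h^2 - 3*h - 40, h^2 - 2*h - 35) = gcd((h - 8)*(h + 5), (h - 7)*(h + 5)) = h + 5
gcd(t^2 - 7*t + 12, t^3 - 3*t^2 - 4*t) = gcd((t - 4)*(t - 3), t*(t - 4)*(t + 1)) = t - 4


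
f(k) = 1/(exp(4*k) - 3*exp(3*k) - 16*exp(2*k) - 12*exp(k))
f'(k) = (-4*exp(4*k) + 9*exp(3*k) + 32*exp(2*k) + 12*exp(k))/(exp(4*k) - 3*exp(3*k) - 16*exp(2*k) - 12*exp(k))^2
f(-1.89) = -0.46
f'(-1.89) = 0.54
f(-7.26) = -118.41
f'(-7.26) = 118.52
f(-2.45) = -0.86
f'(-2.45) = 0.96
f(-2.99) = -1.55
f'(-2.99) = 1.65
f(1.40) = -0.00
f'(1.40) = 0.00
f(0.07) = -0.03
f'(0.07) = 0.05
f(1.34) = -0.00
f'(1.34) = 0.00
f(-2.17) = -0.63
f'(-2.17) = 0.72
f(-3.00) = -1.57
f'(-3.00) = 1.67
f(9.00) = 0.00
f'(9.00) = 0.00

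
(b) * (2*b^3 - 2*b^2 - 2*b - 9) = 2*b^4 - 2*b^3 - 2*b^2 - 9*b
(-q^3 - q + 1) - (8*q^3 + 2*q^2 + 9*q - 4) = -9*q^3 - 2*q^2 - 10*q + 5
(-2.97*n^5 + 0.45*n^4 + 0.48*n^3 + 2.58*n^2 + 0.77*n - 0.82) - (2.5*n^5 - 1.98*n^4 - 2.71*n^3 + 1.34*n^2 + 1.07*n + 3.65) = -5.47*n^5 + 2.43*n^4 + 3.19*n^3 + 1.24*n^2 - 0.3*n - 4.47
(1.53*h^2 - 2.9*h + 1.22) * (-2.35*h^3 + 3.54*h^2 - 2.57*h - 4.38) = -3.5955*h^5 + 12.2312*h^4 - 17.0651*h^3 + 5.0704*h^2 + 9.5666*h - 5.3436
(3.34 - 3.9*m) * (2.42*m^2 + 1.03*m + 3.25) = -9.438*m^3 + 4.0658*m^2 - 9.2348*m + 10.855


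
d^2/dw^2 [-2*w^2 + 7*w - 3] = -4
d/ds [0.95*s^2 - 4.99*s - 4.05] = 1.9*s - 4.99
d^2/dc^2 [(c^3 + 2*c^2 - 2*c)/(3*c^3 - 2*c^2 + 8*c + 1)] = 6*(8*c^6 - 42*c^5 - 42*c^4 + 32*c^3 + 24*c^2 - 3*c + 6)/(27*c^9 - 54*c^8 + 252*c^7 - 269*c^6 + 636*c^5 - 228*c^4 + 425*c^3 + 186*c^2 + 24*c + 1)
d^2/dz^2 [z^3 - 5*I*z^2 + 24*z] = 6*z - 10*I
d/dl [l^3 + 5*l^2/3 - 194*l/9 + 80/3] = 3*l^2 + 10*l/3 - 194/9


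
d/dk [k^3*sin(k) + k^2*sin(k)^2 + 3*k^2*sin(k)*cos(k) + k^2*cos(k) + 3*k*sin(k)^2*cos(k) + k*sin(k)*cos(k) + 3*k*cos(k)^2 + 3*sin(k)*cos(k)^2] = k^3*cos(k) + 2*k^2*sin(k) + k^2*sin(2*k) + 3*k^2*cos(2*k) - 3*k*sin(k)/4 + 9*k*sin(3*k)/4 + 2*k*cos(k) + k + sin(2*k)/2 + 3*cos(k)/2 + 3*cos(2*k)/2 + 3*cos(3*k)/2 + 3/2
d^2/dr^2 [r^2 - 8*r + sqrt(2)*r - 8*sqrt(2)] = 2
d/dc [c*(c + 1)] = 2*c + 1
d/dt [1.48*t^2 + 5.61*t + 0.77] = 2.96*t + 5.61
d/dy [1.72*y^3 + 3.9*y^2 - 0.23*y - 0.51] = 5.16*y^2 + 7.8*y - 0.23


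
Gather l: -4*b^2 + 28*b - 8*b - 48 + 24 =-4*b^2 + 20*b - 24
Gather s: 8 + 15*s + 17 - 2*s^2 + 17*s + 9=-2*s^2 + 32*s + 34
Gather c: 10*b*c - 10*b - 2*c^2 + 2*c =-10*b - 2*c^2 + c*(10*b + 2)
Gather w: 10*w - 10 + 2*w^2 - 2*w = 2*w^2 + 8*w - 10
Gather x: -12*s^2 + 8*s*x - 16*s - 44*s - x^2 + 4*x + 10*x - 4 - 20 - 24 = -12*s^2 - 60*s - x^2 + x*(8*s + 14) - 48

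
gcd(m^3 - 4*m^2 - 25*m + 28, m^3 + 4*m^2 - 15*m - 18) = 1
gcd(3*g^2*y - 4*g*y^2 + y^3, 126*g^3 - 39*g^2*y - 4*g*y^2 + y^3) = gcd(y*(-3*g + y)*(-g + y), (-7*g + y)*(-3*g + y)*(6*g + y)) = -3*g + y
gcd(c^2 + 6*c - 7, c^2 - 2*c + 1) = c - 1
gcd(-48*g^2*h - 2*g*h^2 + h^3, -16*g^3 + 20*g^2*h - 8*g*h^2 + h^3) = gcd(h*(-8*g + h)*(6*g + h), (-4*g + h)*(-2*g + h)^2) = 1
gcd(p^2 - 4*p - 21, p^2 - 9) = p + 3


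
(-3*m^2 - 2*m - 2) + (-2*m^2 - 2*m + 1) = -5*m^2 - 4*m - 1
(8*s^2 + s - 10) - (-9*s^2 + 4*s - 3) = 17*s^2 - 3*s - 7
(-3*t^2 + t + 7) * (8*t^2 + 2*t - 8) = -24*t^4 + 2*t^3 + 82*t^2 + 6*t - 56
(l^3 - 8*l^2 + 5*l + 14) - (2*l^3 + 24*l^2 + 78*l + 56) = -l^3 - 32*l^2 - 73*l - 42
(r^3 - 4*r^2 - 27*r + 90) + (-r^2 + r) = r^3 - 5*r^2 - 26*r + 90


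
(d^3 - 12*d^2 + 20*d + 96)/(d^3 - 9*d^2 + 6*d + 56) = (d^2 - 14*d + 48)/(d^2 - 11*d + 28)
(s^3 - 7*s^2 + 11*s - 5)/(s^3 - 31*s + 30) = (s - 1)/(s + 6)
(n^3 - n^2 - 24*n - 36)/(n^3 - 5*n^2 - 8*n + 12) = (n + 3)/(n - 1)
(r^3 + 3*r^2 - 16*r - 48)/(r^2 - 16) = r + 3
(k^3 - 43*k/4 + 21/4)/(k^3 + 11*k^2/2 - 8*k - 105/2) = (k - 1/2)/(k + 5)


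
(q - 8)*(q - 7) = q^2 - 15*q + 56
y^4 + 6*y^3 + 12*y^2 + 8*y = y*(y + 2)^3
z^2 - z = z*(z - 1)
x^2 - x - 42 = (x - 7)*(x + 6)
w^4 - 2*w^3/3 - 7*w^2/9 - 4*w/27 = w*(w - 4/3)*(w + 1/3)^2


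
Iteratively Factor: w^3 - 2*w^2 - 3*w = (w + 1)*(w^2 - 3*w) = w*(w + 1)*(w - 3)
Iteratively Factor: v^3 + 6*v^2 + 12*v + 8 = (v + 2)*(v^2 + 4*v + 4) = (v + 2)^2*(v + 2)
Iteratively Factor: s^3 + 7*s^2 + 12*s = (s)*(s^2 + 7*s + 12) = s*(s + 4)*(s + 3)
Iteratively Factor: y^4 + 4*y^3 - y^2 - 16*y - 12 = (y - 2)*(y^3 + 6*y^2 + 11*y + 6) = (y - 2)*(y + 1)*(y^2 + 5*y + 6) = (y - 2)*(y + 1)*(y + 2)*(y + 3)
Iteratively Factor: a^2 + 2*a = (a + 2)*(a)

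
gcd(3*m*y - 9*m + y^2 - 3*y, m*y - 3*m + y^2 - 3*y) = y - 3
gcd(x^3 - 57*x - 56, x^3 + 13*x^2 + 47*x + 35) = x^2 + 8*x + 7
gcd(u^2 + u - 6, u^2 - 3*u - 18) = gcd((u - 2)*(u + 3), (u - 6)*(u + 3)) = u + 3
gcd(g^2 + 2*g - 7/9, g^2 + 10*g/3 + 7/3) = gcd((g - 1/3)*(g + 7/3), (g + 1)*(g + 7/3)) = g + 7/3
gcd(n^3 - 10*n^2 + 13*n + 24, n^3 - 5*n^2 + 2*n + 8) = n + 1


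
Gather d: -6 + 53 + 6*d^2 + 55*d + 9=6*d^2 + 55*d + 56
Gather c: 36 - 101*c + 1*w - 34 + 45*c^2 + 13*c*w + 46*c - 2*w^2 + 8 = 45*c^2 + c*(13*w - 55) - 2*w^2 + w + 10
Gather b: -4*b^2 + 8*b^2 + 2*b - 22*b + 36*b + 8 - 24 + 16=4*b^2 + 16*b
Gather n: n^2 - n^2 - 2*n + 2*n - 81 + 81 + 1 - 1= 0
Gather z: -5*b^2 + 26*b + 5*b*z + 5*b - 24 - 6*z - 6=-5*b^2 + 31*b + z*(5*b - 6) - 30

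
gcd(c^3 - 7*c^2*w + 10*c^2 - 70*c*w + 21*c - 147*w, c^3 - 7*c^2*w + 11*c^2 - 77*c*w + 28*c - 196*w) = -c^2 + 7*c*w - 7*c + 49*w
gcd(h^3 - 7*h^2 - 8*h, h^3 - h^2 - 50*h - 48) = h^2 - 7*h - 8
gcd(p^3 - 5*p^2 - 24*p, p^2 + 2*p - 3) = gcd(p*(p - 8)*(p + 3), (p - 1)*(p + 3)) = p + 3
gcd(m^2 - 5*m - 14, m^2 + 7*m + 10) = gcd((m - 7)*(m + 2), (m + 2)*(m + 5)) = m + 2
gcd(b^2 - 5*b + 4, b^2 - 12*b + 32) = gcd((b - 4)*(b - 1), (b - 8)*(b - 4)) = b - 4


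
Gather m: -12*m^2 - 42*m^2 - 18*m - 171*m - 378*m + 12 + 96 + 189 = -54*m^2 - 567*m + 297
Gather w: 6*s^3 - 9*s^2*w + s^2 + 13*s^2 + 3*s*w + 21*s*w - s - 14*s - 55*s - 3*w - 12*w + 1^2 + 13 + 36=6*s^3 + 14*s^2 - 70*s + w*(-9*s^2 + 24*s - 15) + 50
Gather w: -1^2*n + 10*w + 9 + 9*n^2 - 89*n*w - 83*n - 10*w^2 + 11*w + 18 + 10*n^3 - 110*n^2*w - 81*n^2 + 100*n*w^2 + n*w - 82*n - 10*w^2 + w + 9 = 10*n^3 - 72*n^2 - 166*n + w^2*(100*n - 20) + w*(-110*n^2 - 88*n + 22) + 36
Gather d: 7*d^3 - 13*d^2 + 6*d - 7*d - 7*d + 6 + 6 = 7*d^3 - 13*d^2 - 8*d + 12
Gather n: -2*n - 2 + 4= 2 - 2*n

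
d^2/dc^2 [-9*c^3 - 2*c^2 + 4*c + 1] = -54*c - 4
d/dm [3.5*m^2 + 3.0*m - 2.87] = 7.0*m + 3.0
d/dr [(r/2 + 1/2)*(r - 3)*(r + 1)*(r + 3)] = 2*r^3 + 3*r^2 - 8*r - 9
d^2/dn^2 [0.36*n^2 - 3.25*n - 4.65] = 0.720000000000000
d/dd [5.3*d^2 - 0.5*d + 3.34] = 10.6*d - 0.5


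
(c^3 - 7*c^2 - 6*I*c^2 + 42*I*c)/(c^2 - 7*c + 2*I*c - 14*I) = c*(c - 6*I)/(c + 2*I)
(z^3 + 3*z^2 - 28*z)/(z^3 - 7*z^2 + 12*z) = (z + 7)/(z - 3)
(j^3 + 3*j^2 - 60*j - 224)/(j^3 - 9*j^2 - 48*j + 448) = (j + 4)/(j - 8)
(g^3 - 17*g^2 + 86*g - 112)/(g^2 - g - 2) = (g^2 - 15*g + 56)/(g + 1)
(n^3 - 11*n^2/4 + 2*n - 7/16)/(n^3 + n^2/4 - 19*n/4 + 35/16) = (2*n - 1)/(2*n + 5)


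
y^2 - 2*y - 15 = (y - 5)*(y + 3)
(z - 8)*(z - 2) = z^2 - 10*z + 16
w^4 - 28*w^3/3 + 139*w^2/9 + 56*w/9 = w*(w - 7)*(w - 8/3)*(w + 1/3)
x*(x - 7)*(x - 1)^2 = x^4 - 9*x^3 + 15*x^2 - 7*x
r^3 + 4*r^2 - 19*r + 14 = (r - 2)*(r - 1)*(r + 7)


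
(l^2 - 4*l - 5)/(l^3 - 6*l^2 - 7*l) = (l - 5)/(l*(l - 7))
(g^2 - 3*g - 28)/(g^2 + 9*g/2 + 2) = 2*(g - 7)/(2*g + 1)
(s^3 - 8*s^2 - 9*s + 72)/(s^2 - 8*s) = s - 9/s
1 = 1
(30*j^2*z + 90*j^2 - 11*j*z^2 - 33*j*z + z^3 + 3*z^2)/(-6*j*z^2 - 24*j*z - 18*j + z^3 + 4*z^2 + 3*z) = (-5*j + z)/(z + 1)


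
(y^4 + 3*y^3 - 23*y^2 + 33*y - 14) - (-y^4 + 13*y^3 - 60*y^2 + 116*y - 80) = 2*y^4 - 10*y^3 + 37*y^2 - 83*y + 66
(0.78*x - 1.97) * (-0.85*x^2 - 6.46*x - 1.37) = -0.663*x^3 - 3.3643*x^2 + 11.6576*x + 2.6989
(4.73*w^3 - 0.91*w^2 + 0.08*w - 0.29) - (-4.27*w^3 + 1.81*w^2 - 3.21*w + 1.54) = 9.0*w^3 - 2.72*w^2 + 3.29*w - 1.83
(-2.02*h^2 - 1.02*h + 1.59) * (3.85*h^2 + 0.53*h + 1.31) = -7.777*h^4 - 4.9976*h^3 + 2.9347*h^2 - 0.4935*h + 2.0829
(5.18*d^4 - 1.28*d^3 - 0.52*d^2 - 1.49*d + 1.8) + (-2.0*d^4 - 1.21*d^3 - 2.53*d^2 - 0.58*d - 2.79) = 3.18*d^4 - 2.49*d^3 - 3.05*d^2 - 2.07*d - 0.99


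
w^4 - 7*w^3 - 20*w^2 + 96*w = w*(w - 8)*(w - 3)*(w + 4)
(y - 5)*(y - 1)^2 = y^3 - 7*y^2 + 11*y - 5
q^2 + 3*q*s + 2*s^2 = (q + s)*(q + 2*s)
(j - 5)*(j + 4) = j^2 - j - 20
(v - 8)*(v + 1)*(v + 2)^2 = v^4 - 3*v^3 - 32*v^2 - 60*v - 32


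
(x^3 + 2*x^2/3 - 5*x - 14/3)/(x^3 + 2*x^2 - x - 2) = (x - 7/3)/(x - 1)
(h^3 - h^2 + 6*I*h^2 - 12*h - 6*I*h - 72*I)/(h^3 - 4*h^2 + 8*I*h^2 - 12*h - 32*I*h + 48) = (h + 3)/(h + 2*I)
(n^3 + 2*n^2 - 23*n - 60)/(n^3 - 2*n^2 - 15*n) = (n + 4)/n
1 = 1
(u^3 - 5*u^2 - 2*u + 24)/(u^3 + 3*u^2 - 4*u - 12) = (u^2 - 7*u + 12)/(u^2 + u - 6)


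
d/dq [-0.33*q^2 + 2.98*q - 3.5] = 2.98 - 0.66*q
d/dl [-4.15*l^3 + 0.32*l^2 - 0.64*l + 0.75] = -12.45*l^2 + 0.64*l - 0.64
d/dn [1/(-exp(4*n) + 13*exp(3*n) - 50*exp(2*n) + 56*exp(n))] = (4*exp(3*n) - 39*exp(2*n) + 100*exp(n) - 56)*exp(-n)/(exp(3*n) - 13*exp(2*n) + 50*exp(n) - 56)^2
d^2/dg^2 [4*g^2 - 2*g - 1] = 8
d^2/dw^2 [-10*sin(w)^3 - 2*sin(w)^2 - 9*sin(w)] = 90*sin(w)^3 + 8*sin(w)^2 - 51*sin(w) - 4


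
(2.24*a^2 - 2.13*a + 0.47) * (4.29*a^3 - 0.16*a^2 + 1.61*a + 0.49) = 9.6096*a^5 - 9.4961*a^4 + 5.9635*a^3 - 2.4069*a^2 - 0.287*a + 0.2303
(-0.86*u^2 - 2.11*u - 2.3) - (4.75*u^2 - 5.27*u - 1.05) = -5.61*u^2 + 3.16*u - 1.25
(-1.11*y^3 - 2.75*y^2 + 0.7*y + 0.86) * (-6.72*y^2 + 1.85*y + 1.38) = 7.4592*y^5 + 16.4265*y^4 - 11.3233*y^3 - 8.2792*y^2 + 2.557*y + 1.1868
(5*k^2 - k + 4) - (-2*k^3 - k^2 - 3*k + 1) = 2*k^3 + 6*k^2 + 2*k + 3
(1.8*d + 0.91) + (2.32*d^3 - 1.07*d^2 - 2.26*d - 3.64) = 2.32*d^3 - 1.07*d^2 - 0.46*d - 2.73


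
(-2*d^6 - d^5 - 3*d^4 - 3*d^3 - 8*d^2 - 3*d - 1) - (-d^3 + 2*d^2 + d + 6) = -2*d^6 - d^5 - 3*d^4 - 2*d^3 - 10*d^2 - 4*d - 7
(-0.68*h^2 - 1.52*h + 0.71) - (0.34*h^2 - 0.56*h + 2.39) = -1.02*h^2 - 0.96*h - 1.68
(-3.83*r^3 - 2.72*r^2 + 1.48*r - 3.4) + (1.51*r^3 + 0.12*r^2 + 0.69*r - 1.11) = -2.32*r^3 - 2.6*r^2 + 2.17*r - 4.51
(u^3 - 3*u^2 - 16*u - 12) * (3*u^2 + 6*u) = 3*u^5 - 3*u^4 - 66*u^3 - 132*u^2 - 72*u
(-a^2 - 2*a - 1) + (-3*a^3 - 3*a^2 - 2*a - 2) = -3*a^3 - 4*a^2 - 4*a - 3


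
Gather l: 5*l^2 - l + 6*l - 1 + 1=5*l^2 + 5*l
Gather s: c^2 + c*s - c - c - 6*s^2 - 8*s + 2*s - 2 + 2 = c^2 - 2*c - 6*s^2 + s*(c - 6)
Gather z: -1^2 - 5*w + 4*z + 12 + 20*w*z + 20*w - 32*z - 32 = 15*w + z*(20*w - 28) - 21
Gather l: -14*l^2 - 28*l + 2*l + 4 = -14*l^2 - 26*l + 4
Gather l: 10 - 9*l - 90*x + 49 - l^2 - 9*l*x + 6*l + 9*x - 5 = -l^2 + l*(-9*x - 3) - 81*x + 54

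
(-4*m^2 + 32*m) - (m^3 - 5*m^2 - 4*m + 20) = -m^3 + m^2 + 36*m - 20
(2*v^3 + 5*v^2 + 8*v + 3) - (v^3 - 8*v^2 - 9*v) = v^3 + 13*v^2 + 17*v + 3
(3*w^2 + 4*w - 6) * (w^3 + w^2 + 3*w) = 3*w^5 + 7*w^4 + 7*w^3 + 6*w^2 - 18*w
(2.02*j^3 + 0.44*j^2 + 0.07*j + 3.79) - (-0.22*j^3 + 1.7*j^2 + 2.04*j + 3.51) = 2.24*j^3 - 1.26*j^2 - 1.97*j + 0.28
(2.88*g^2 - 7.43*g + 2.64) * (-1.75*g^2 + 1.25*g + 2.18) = -5.04*g^4 + 16.6025*g^3 - 7.6291*g^2 - 12.8974*g + 5.7552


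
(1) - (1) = 0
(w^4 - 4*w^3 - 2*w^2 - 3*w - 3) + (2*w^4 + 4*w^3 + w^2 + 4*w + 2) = 3*w^4 - w^2 + w - 1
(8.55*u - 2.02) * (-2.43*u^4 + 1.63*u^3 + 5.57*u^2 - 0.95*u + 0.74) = -20.7765*u^5 + 18.8451*u^4 + 44.3309*u^3 - 19.3739*u^2 + 8.246*u - 1.4948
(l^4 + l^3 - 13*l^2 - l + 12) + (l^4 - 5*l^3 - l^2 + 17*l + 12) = 2*l^4 - 4*l^3 - 14*l^2 + 16*l + 24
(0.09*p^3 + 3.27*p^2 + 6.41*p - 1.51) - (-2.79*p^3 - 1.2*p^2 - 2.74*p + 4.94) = 2.88*p^3 + 4.47*p^2 + 9.15*p - 6.45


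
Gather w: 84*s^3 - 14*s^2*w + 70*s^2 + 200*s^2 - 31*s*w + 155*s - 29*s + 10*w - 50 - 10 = 84*s^3 + 270*s^2 + 126*s + w*(-14*s^2 - 31*s + 10) - 60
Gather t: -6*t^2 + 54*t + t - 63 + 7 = -6*t^2 + 55*t - 56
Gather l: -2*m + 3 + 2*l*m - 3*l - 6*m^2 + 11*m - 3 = l*(2*m - 3) - 6*m^2 + 9*m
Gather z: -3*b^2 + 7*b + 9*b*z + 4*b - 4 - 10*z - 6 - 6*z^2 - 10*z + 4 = -3*b^2 + 11*b - 6*z^2 + z*(9*b - 20) - 6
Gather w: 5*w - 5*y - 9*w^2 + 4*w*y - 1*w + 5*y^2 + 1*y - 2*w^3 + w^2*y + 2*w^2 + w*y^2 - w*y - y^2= -2*w^3 + w^2*(y - 7) + w*(y^2 + 3*y + 4) + 4*y^2 - 4*y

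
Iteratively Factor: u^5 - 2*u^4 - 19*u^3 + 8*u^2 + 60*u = (u + 3)*(u^4 - 5*u^3 - 4*u^2 + 20*u) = (u - 2)*(u + 3)*(u^3 - 3*u^2 - 10*u) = (u - 2)*(u + 2)*(u + 3)*(u^2 - 5*u) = u*(u - 2)*(u + 2)*(u + 3)*(u - 5)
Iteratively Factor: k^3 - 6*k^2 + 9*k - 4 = (k - 4)*(k^2 - 2*k + 1) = (k - 4)*(k - 1)*(k - 1)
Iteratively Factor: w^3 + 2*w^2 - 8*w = (w)*(w^2 + 2*w - 8) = w*(w - 2)*(w + 4)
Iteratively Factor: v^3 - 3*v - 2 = (v - 2)*(v^2 + 2*v + 1) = (v - 2)*(v + 1)*(v + 1)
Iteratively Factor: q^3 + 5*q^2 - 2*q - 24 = (q + 4)*(q^2 + q - 6) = (q - 2)*(q + 4)*(q + 3)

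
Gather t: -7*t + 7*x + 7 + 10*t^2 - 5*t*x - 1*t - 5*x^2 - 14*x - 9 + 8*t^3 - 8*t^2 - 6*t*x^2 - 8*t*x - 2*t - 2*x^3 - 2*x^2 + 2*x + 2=8*t^3 + 2*t^2 + t*(-6*x^2 - 13*x - 10) - 2*x^3 - 7*x^2 - 5*x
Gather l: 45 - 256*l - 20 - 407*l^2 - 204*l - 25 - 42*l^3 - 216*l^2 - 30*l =-42*l^3 - 623*l^2 - 490*l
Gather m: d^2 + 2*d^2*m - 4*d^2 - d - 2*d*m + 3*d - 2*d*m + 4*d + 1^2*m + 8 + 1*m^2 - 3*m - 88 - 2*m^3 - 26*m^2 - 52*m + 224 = -3*d^2 + 6*d - 2*m^3 - 25*m^2 + m*(2*d^2 - 4*d - 54) + 144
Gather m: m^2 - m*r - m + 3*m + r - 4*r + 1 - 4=m^2 + m*(2 - r) - 3*r - 3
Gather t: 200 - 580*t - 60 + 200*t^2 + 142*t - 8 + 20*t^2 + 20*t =220*t^2 - 418*t + 132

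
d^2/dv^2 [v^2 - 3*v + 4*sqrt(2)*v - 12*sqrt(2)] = 2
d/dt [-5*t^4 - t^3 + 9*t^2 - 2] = t*(-20*t^2 - 3*t + 18)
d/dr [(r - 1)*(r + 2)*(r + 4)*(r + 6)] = 4*r^3 + 33*r^2 + 64*r + 4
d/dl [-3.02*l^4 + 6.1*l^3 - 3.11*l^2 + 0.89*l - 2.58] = -12.08*l^3 + 18.3*l^2 - 6.22*l + 0.89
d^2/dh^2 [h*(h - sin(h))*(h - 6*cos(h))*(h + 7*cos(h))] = -sqrt(2)*h^3*cos(h + pi/4) + 2*h^2*sin(2*h) - 6*sqrt(2)*h^2*sin(h + pi/4) + 84*h^2*cos(2*h) + 12*h^2 - 33*h*sin(h)/2 + 168*h*sin(2*h) - 189*h*sin(3*h)/2 + 6*h*cos(h) - 4*h*cos(2*h) - sin(2*h) + 21*cos(h) - 42*cos(2*h) + 63*cos(3*h) - 42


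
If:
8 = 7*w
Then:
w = 8/7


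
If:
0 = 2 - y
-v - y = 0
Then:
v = -2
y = 2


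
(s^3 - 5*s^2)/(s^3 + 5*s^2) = (s - 5)/(s + 5)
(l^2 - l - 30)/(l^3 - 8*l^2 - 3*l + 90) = (l + 5)/(l^2 - 2*l - 15)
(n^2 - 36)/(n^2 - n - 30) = (n + 6)/(n + 5)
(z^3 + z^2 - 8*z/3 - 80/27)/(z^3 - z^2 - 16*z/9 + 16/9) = (9*z^2 - 3*z - 20)/(3*(3*z^2 - 7*z + 4))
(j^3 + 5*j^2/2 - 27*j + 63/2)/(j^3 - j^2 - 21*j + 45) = (2*j^2 + 11*j - 21)/(2*(j^2 + 2*j - 15))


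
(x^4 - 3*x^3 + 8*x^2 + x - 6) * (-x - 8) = -x^5 - 5*x^4 + 16*x^3 - 65*x^2 - 2*x + 48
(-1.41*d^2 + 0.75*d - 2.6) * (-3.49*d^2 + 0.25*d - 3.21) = 4.9209*d^4 - 2.97*d^3 + 13.7876*d^2 - 3.0575*d + 8.346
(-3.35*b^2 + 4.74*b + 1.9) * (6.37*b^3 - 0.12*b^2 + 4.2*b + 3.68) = -21.3395*b^5 + 30.5958*b^4 - 2.5358*b^3 + 7.352*b^2 + 25.4232*b + 6.992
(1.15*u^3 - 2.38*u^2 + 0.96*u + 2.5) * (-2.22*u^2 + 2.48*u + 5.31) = -2.553*u^5 + 8.1356*u^4 - 1.9271*u^3 - 15.807*u^2 + 11.2976*u + 13.275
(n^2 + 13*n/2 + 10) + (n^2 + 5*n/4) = 2*n^2 + 31*n/4 + 10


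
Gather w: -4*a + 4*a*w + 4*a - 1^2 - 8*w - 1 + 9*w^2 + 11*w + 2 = 9*w^2 + w*(4*a + 3)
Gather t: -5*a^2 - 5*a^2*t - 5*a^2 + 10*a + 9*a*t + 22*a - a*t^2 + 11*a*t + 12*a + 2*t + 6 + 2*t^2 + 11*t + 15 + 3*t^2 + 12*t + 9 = -10*a^2 + 44*a + t^2*(5 - a) + t*(-5*a^2 + 20*a + 25) + 30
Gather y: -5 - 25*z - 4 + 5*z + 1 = -20*z - 8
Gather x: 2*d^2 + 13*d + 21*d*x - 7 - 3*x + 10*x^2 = 2*d^2 + 13*d + 10*x^2 + x*(21*d - 3) - 7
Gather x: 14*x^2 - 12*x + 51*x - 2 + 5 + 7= 14*x^2 + 39*x + 10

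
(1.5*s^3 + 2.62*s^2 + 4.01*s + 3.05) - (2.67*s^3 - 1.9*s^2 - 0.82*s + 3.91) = -1.17*s^3 + 4.52*s^2 + 4.83*s - 0.86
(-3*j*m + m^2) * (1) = -3*j*m + m^2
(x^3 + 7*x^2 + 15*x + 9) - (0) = x^3 + 7*x^2 + 15*x + 9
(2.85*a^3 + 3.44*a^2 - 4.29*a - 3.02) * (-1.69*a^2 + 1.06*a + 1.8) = -4.8165*a^5 - 2.7926*a^4 + 16.0265*a^3 + 6.7484*a^2 - 10.9232*a - 5.436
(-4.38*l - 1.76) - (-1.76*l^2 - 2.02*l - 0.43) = 1.76*l^2 - 2.36*l - 1.33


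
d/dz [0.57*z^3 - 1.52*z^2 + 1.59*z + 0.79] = 1.71*z^2 - 3.04*z + 1.59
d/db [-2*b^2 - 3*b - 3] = -4*b - 3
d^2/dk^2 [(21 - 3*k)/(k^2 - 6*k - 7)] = -6/(k^3 + 3*k^2 + 3*k + 1)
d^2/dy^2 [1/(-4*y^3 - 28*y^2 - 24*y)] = (y*(3*y + 7)*(y^2 + 7*y + 6) - (3*y^2 + 14*y + 6)^2)/(2*y^3*(y^2 + 7*y + 6)^3)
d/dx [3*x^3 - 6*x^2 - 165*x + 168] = 9*x^2 - 12*x - 165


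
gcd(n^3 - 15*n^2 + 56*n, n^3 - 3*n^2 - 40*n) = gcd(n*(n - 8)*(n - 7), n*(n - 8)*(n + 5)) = n^2 - 8*n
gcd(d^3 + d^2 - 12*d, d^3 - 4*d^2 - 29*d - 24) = 1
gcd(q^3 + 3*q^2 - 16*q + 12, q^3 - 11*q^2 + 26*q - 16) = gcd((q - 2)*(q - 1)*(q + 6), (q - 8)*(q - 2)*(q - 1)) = q^2 - 3*q + 2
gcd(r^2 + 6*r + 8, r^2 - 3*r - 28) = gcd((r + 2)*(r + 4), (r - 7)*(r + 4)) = r + 4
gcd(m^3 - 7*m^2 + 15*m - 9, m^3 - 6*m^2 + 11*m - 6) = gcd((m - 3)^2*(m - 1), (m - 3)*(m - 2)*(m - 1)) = m^2 - 4*m + 3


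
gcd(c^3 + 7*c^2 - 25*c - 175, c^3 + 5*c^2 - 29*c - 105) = c^2 + 2*c - 35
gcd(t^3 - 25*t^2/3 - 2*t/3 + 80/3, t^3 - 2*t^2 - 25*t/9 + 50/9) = t^2 - t/3 - 10/3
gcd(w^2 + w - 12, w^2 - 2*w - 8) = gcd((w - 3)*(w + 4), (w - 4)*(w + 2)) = 1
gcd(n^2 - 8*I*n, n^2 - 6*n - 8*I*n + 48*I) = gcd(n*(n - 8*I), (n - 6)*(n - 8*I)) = n - 8*I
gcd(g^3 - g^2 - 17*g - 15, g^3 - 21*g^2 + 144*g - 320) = g - 5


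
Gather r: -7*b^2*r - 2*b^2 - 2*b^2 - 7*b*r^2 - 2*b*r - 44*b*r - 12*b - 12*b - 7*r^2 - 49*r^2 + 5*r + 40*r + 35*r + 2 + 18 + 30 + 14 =-4*b^2 - 24*b + r^2*(-7*b - 56) + r*(-7*b^2 - 46*b + 80) + 64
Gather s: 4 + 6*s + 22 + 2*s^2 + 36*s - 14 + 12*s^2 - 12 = 14*s^2 + 42*s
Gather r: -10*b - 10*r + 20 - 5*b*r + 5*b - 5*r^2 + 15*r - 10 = -5*b - 5*r^2 + r*(5 - 5*b) + 10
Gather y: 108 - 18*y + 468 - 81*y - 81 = 495 - 99*y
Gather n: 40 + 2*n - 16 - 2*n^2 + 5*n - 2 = -2*n^2 + 7*n + 22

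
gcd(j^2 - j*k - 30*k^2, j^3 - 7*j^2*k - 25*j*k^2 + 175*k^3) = j + 5*k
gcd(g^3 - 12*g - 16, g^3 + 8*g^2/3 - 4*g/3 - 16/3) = g^2 + 4*g + 4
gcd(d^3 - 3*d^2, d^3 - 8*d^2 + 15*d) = d^2 - 3*d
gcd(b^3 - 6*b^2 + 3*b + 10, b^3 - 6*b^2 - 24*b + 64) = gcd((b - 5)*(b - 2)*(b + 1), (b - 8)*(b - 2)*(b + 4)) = b - 2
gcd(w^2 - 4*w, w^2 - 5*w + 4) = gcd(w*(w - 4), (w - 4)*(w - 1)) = w - 4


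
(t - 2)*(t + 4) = t^2 + 2*t - 8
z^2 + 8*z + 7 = (z + 1)*(z + 7)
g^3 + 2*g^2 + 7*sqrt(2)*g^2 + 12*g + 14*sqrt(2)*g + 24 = (g + 2)*(g + sqrt(2))*(g + 6*sqrt(2))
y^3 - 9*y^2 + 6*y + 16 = (y - 8)*(y - 2)*(y + 1)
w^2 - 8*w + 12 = (w - 6)*(w - 2)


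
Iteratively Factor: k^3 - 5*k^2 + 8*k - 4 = (k - 2)*(k^2 - 3*k + 2) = (k - 2)*(k - 1)*(k - 2)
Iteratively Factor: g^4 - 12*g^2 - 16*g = (g)*(g^3 - 12*g - 16) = g*(g - 4)*(g^2 + 4*g + 4) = g*(g - 4)*(g + 2)*(g + 2)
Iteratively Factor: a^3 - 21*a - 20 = (a - 5)*(a^2 + 5*a + 4) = (a - 5)*(a + 4)*(a + 1)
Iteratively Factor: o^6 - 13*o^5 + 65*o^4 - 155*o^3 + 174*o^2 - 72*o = (o - 1)*(o^5 - 12*o^4 + 53*o^3 - 102*o^2 + 72*o) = (o - 2)*(o - 1)*(o^4 - 10*o^3 + 33*o^2 - 36*o) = (o - 3)*(o - 2)*(o - 1)*(o^3 - 7*o^2 + 12*o) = o*(o - 3)*(o - 2)*(o - 1)*(o^2 - 7*o + 12) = o*(o - 4)*(o - 3)*(o - 2)*(o - 1)*(o - 3)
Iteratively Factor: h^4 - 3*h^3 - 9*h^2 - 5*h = (h)*(h^3 - 3*h^2 - 9*h - 5) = h*(h - 5)*(h^2 + 2*h + 1) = h*(h - 5)*(h + 1)*(h + 1)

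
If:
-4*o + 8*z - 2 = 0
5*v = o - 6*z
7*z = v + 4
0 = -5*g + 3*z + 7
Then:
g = 17/10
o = 1/2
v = -1/2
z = 1/2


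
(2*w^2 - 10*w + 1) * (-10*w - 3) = -20*w^3 + 94*w^2 + 20*w - 3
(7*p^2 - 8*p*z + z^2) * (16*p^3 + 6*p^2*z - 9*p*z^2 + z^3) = 112*p^5 - 86*p^4*z - 95*p^3*z^2 + 85*p^2*z^3 - 17*p*z^4 + z^5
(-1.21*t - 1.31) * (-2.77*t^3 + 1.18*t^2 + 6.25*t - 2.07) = 3.3517*t^4 + 2.2009*t^3 - 9.1083*t^2 - 5.6828*t + 2.7117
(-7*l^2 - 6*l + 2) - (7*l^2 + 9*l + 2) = -14*l^2 - 15*l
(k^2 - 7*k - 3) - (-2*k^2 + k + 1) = 3*k^2 - 8*k - 4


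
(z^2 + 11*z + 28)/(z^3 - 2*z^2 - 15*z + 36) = (z + 7)/(z^2 - 6*z + 9)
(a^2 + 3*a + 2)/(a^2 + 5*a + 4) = (a + 2)/(a + 4)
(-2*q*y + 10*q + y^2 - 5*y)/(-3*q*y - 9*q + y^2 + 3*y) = (2*q*y - 10*q - y^2 + 5*y)/(3*q*y + 9*q - y^2 - 3*y)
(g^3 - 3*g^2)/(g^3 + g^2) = (g - 3)/(g + 1)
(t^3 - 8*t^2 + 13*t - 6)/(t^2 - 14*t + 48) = (t^2 - 2*t + 1)/(t - 8)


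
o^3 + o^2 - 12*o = o*(o - 3)*(o + 4)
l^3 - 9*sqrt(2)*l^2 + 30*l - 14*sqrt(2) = (l - 7*sqrt(2))*(l - sqrt(2))^2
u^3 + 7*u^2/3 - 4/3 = (u - 2/3)*(u + 1)*(u + 2)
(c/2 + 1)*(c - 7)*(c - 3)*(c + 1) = c^4/2 - 7*c^3/2 - 7*c^2/2 + 43*c/2 + 21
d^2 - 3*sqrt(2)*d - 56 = (d - 7*sqrt(2))*(d + 4*sqrt(2))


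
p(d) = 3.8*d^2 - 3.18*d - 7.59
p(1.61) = -2.86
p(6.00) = 110.13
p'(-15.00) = -117.18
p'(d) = 7.6*d - 3.18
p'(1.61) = 9.06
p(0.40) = -8.25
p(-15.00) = 895.11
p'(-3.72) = -31.45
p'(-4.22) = -35.25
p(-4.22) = 73.50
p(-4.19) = 72.45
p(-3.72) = 56.83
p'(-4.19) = -35.02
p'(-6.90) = -55.62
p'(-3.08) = -26.59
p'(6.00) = 42.42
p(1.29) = -5.37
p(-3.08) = 38.25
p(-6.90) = 195.27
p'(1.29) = 6.62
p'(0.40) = -0.14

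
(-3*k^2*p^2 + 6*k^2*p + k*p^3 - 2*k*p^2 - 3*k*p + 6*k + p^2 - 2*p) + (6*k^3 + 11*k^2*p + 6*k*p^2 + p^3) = 6*k^3 - 3*k^2*p^2 + 17*k^2*p + k*p^3 + 4*k*p^2 - 3*k*p + 6*k + p^3 + p^2 - 2*p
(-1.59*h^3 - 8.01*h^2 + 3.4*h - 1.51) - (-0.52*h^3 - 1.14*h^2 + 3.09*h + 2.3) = -1.07*h^3 - 6.87*h^2 + 0.31*h - 3.81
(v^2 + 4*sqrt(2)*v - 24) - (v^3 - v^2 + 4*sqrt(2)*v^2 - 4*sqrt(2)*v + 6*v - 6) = -v^3 - 4*sqrt(2)*v^2 + 2*v^2 - 6*v + 8*sqrt(2)*v - 18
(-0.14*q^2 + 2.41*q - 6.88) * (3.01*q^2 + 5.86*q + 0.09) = -0.4214*q^4 + 6.4337*q^3 - 6.59879999999999*q^2 - 40.0999*q - 0.6192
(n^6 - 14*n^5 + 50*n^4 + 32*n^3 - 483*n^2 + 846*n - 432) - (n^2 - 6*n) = n^6 - 14*n^5 + 50*n^4 + 32*n^3 - 484*n^2 + 852*n - 432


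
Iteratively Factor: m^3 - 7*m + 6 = (m - 2)*(m^2 + 2*m - 3) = (m - 2)*(m - 1)*(m + 3)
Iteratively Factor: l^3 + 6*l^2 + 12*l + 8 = (l + 2)*(l^2 + 4*l + 4) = (l + 2)^2*(l + 2)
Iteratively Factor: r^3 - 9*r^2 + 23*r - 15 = (r - 5)*(r^2 - 4*r + 3) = (r - 5)*(r - 3)*(r - 1)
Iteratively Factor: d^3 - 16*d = (d)*(d^2 - 16) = d*(d + 4)*(d - 4)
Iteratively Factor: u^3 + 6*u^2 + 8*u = (u)*(u^2 + 6*u + 8) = u*(u + 2)*(u + 4)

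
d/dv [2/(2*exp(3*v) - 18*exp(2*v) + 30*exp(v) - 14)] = 3*(-exp(2*v) + 6*exp(v) - 5)*exp(v)/(exp(3*v) - 9*exp(2*v) + 15*exp(v) - 7)^2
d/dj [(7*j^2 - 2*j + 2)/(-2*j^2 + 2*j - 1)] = 2*(5*j^2 - 3*j - 1)/(4*j^4 - 8*j^3 + 8*j^2 - 4*j + 1)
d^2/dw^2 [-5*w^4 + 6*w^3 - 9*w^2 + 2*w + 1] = -60*w^2 + 36*w - 18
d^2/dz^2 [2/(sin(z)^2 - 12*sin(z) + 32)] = 4*(-2*sin(z)^4 + 18*sin(z)^3 - 5*sin(z)^2 - 228*sin(z) + 112)/(sin(z)^2 - 12*sin(z) + 32)^3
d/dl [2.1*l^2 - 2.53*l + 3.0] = 4.2*l - 2.53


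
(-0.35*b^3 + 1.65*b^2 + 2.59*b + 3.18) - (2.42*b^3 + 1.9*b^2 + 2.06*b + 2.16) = -2.77*b^3 - 0.25*b^2 + 0.53*b + 1.02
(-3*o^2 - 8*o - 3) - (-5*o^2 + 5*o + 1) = 2*o^2 - 13*o - 4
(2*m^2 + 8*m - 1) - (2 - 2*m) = 2*m^2 + 10*m - 3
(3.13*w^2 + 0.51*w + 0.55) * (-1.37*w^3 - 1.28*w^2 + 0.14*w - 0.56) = -4.2881*w^5 - 4.7051*w^4 - 0.9681*w^3 - 2.3854*w^2 - 0.2086*w - 0.308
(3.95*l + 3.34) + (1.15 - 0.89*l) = 3.06*l + 4.49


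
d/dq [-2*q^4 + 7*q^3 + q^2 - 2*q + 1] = -8*q^3 + 21*q^2 + 2*q - 2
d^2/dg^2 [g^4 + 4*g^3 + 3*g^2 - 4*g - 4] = 12*g^2 + 24*g + 6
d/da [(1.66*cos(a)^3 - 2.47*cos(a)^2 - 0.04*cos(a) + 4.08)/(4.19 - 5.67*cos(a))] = (18.8244*cos(a)^3 - 34.8711*cos(a)^2 + 20.6986*cos(a) - 22.966)*sin(a)/(32.1489*cos(a)^2 - 47.5146*cos(a) + 17.5561)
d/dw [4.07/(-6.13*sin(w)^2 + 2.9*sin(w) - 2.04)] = (49.8982*sin(w) - 11.803)*cos(w)/(6.13*sin(w)^2 - 2.9*sin(w) + 2.04)^2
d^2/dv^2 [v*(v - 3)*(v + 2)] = 6*v - 2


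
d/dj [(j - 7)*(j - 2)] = 2*j - 9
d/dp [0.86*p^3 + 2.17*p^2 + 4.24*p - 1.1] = 2.58*p^2 + 4.34*p + 4.24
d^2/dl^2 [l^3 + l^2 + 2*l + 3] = 6*l + 2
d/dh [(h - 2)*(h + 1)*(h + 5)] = 3*h^2 + 8*h - 7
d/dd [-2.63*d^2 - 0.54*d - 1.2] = -5.26*d - 0.54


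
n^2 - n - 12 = (n - 4)*(n + 3)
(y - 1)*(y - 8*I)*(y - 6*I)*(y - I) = y^4 - y^3 - 15*I*y^3 - 62*y^2 + 15*I*y^2 + 62*y + 48*I*y - 48*I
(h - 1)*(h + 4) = h^2 + 3*h - 4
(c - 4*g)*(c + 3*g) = c^2 - c*g - 12*g^2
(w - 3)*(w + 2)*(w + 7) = w^3 + 6*w^2 - 13*w - 42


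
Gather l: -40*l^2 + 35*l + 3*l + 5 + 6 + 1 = -40*l^2 + 38*l + 12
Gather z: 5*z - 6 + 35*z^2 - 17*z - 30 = 35*z^2 - 12*z - 36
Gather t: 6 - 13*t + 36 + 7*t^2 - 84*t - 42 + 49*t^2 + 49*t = 56*t^2 - 48*t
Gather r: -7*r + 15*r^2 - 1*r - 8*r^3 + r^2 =-8*r^3 + 16*r^2 - 8*r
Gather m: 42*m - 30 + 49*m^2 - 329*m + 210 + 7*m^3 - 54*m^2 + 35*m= 7*m^3 - 5*m^2 - 252*m + 180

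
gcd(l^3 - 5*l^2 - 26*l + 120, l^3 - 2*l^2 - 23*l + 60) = l^2 + l - 20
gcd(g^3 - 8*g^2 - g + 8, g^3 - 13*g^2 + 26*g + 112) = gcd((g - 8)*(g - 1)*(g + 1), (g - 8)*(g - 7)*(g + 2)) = g - 8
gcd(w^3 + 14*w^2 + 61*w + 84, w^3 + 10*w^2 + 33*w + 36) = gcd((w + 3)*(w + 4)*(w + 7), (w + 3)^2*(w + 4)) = w^2 + 7*w + 12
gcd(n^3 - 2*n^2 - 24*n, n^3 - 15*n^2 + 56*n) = n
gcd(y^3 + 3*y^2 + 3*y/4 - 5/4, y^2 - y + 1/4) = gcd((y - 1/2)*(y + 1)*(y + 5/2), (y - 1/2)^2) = y - 1/2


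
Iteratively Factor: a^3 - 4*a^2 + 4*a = (a - 2)*(a^2 - 2*a) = (a - 2)^2*(a)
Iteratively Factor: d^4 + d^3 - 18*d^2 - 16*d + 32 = (d - 1)*(d^3 + 2*d^2 - 16*d - 32) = (d - 1)*(d + 4)*(d^2 - 2*d - 8) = (d - 4)*(d - 1)*(d + 4)*(d + 2)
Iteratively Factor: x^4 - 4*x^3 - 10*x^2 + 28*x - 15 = (x + 3)*(x^3 - 7*x^2 + 11*x - 5) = (x - 1)*(x + 3)*(x^2 - 6*x + 5) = (x - 1)^2*(x + 3)*(x - 5)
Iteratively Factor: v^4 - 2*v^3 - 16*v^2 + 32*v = (v - 2)*(v^3 - 16*v) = (v - 2)*(v + 4)*(v^2 - 4*v) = v*(v - 2)*(v + 4)*(v - 4)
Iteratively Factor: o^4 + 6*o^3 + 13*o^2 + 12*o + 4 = (o + 1)*(o^3 + 5*o^2 + 8*o + 4) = (o + 1)^2*(o^2 + 4*o + 4) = (o + 1)^2*(o + 2)*(o + 2)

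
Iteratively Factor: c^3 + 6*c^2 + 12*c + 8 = (c + 2)*(c^2 + 4*c + 4) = (c + 2)^2*(c + 2)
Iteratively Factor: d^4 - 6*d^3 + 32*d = (d + 2)*(d^3 - 8*d^2 + 16*d) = (d - 4)*(d + 2)*(d^2 - 4*d) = (d - 4)^2*(d + 2)*(d)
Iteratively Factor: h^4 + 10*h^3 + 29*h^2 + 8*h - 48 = (h + 3)*(h^3 + 7*h^2 + 8*h - 16) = (h - 1)*(h + 3)*(h^2 + 8*h + 16) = (h - 1)*(h + 3)*(h + 4)*(h + 4)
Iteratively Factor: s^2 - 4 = (s - 2)*(s + 2)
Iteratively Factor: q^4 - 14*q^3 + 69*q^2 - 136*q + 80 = (q - 5)*(q^3 - 9*q^2 + 24*q - 16) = (q - 5)*(q - 4)*(q^2 - 5*q + 4) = (q - 5)*(q - 4)*(q - 1)*(q - 4)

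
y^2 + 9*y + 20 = (y + 4)*(y + 5)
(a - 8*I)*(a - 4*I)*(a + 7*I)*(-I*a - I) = -I*a^4 - 5*a^3 - I*a^3 - 5*a^2 - 52*I*a^2 - 224*a - 52*I*a - 224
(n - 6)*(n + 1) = n^2 - 5*n - 6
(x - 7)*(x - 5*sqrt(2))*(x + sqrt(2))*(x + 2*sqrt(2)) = x^4 - 7*x^3 - 2*sqrt(2)*x^3 - 26*x^2 + 14*sqrt(2)*x^2 - 20*sqrt(2)*x + 182*x + 140*sqrt(2)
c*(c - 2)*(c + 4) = c^3 + 2*c^2 - 8*c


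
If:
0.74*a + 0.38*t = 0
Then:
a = -0.513513513513513*t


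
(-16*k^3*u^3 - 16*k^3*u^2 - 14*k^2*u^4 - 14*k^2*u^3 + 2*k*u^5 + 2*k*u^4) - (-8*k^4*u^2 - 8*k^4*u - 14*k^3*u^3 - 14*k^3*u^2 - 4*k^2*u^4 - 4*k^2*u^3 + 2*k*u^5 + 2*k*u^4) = 8*k^4*u^2 + 8*k^4*u - 2*k^3*u^3 - 2*k^3*u^2 - 10*k^2*u^4 - 10*k^2*u^3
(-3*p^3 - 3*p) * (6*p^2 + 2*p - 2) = -18*p^5 - 6*p^4 - 12*p^3 - 6*p^2 + 6*p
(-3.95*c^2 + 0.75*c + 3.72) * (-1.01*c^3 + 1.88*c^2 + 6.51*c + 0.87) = 3.9895*c^5 - 8.1835*c^4 - 28.0617*c^3 + 8.4396*c^2 + 24.8697*c + 3.2364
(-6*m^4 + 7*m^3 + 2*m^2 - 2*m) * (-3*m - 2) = 18*m^5 - 9*m^4 - 20*m^3 + 2*m^2 + 4*m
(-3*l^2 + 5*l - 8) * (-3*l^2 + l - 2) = 9*l^4 - 18*l^3 + 35*l^2 - 18*l + 16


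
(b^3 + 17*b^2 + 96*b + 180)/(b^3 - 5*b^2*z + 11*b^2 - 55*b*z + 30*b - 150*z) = (-b - 6)/(-b + 5*z)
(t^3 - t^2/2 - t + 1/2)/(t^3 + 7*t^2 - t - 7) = (t - 1/2)/(t + 7)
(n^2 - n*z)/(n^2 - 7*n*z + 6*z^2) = n/(n - 6*z)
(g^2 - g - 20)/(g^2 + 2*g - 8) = (g - 5)/(g - 2)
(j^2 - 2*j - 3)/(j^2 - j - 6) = (j + 1)/(j + 2)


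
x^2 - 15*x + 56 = (x - 8)*(x - 7)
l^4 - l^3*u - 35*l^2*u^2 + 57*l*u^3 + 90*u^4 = (l - 5*u)*(l - 3*u)*(l + u)*(l + 6*u)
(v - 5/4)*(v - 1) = v^2 - 9*v/4 + 5/4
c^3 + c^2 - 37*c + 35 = (c - 5)*(c - 1)*(c + 7)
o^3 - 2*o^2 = o^2*(o - 2)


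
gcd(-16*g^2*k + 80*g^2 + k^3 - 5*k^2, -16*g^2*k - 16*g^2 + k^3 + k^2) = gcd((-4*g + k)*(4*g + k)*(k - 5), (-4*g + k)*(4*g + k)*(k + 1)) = 16*g^2 - k^2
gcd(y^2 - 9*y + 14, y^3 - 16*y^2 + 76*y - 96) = y - 2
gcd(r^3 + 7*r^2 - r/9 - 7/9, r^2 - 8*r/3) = 1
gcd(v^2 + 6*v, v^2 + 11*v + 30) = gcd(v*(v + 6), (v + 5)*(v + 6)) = v + 6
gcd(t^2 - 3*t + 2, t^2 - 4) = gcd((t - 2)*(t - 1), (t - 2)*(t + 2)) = t - 2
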